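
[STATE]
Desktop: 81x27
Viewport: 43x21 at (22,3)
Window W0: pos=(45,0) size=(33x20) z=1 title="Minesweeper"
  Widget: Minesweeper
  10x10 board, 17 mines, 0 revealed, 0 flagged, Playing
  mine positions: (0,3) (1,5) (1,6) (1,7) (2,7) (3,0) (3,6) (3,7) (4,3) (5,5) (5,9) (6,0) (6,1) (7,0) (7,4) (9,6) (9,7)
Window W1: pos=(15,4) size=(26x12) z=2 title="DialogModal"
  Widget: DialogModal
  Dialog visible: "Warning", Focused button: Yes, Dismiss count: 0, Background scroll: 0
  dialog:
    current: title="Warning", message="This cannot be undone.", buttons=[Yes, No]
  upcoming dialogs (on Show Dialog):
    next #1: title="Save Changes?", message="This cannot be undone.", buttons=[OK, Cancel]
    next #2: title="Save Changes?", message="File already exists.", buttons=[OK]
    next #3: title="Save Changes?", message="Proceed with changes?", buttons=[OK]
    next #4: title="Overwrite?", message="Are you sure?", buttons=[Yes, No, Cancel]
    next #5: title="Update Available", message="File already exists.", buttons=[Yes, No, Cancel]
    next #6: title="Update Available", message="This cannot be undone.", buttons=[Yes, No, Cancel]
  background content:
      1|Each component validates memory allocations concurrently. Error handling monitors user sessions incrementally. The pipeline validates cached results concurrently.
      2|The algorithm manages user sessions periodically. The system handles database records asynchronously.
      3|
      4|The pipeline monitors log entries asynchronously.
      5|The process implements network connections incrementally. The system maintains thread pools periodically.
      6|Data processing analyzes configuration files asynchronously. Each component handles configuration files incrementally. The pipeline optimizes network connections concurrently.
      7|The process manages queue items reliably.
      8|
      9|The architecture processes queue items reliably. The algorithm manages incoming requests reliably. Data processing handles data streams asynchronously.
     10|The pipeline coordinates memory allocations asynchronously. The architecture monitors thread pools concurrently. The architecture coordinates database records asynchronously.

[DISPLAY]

                       ┃■■■■■■■■■■         
━━━━━━━━━━━━━━━━━━┓    ┃■■■■■■■■■■         
gModal            ┃    ┃■■■■■■■■■■         
──────────────────┨    ┃■■■■■■■■■■         
omponent validates┃    ┃■■■■■■■■■■         
───────────────┐us┃    ┃■■■■■■■■■■         
  Warning      │  ┃    ┃■■■■■■■■■■         
s cannot be und│lo┃    ┃■■■■■■■■■■         
 [Yes]  No     │ n┃    ┃■■■■■■■■■■         
───────────────┘es┃    ┃■■■■■■■■■■         
ocess manages queu┃    ┃                   
                  ┃    ┃                   
━━━━━━━━━━━━━━━━━━┛    ┃                   
                       ┃                   
                       ┃                   
                       ┃                   
                       ┗━━━━━━━━━━━━━━━━━━━
                                           
                                           
                                           
                                           


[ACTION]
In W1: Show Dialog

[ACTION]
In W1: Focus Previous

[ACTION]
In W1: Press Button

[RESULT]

                       ┃■■■■■■■■■■         
━━━━━━━━━━━━━━━━━━┓    ┃■■■■■■■■■■         
gModal            ┃    ┃■■■■■■■■■■         
──────────────────┨    ┃■■■■■■■■■■         
omponent validates┃    ┃■■■■■■■■■■         
gorithm manages us┃    ┃■■■■■■■■■■         
                  ┃    ┃■■■■■■■■■■         
peline monitors lo┃    ┃■■■■■■■■■■         
ocess implements n┃    ┃■■■■■■■■■■         
rocessing analyzes┃    ┃■■■■■■■■■■         
ocess manages queu┃    ┃                   
                  ┃    ┃                   
━━━━━━━━━━━━━━━━━━┛    ┃                   
                       ┃                   
                       ┃                   
                       ┃                   
                       ┗━━━━━━━━━━━━━━━━━━━
                                           
                                           
                                           
                                           


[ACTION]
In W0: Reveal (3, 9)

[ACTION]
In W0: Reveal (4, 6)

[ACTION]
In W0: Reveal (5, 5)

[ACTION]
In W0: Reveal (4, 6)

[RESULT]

                       ┃■■■✹■■■■1          
━━━━━━━━━━━━━━━━━━┓    ┃■■■■■✹✹✹2          
gModal            ┃    ┃■■■■■■■✹3          
──────────────────┨    ┃✹■■■■■✹✹2          
omponent validates┃    ┃■■■✹■■3■21         
gorithm manages us┃    ┃■■■■■✹■■■✹         
                  ┃    ┃✹✹■■■■■■■■         
peline monitors lo┃    ┃✹■■■✹■■■■■         
ocess implements n┃    ┃■■■■■■■■■■         
rocessing analyzes┃    ┃■■■■■■✹✹■■         
ocess manages queu┃    ┃                   
                  ┃    ┃                   
━━━━━━━━━━━━━━━━━━┛    ┃                   
                       ┃                   
                       ┃                   
                       ┃                   
                       ┗━━━━━━━━━━━━━━━━━━━
                                           
                                           
                                           
                                           


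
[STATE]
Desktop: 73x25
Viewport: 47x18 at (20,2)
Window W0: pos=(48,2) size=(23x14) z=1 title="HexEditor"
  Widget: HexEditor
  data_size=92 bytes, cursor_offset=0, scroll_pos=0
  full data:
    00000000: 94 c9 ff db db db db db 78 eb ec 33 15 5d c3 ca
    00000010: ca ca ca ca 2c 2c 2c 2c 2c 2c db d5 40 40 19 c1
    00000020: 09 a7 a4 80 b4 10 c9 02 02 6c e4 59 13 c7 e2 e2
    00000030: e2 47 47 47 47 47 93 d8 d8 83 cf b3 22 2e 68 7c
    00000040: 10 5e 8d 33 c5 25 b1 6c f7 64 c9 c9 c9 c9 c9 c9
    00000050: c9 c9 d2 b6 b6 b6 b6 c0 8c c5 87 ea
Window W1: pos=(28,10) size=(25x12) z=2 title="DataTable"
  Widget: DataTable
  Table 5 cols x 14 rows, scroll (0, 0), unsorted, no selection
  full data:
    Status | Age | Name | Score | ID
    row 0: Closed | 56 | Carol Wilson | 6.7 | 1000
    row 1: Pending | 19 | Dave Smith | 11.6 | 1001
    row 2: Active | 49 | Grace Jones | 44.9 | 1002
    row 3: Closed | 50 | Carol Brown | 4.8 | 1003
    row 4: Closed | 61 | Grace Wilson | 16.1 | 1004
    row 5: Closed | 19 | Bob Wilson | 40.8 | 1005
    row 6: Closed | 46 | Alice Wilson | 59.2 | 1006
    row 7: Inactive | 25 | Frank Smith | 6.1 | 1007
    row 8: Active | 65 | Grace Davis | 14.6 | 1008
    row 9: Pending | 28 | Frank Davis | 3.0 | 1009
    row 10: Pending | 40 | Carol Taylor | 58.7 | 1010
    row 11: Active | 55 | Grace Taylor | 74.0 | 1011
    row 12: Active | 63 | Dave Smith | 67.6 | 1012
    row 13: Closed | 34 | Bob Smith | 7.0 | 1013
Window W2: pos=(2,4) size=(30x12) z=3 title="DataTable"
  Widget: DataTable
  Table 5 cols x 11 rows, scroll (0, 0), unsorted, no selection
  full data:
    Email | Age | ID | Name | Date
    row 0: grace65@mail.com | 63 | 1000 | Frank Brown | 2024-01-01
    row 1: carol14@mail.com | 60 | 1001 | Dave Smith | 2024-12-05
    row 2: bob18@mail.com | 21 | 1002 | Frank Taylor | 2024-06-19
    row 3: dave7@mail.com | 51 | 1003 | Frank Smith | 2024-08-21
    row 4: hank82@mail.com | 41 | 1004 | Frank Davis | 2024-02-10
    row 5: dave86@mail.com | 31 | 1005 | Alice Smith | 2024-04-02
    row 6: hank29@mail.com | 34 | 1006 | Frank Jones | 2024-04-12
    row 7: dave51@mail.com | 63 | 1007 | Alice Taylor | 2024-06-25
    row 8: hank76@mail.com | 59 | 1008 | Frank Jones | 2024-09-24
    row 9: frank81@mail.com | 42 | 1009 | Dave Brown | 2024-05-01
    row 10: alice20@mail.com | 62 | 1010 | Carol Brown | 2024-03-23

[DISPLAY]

                            ┏━━━━━━━━━━━━━━━━━━
                            ┃ HexEditor        
━━━━━━━━━━━┓                ┠──────────────────
           ┃                ┃00000000  94 c9 ff
───────────┨                ┃00000010  ca ca ca
Age│ID  │Na┃                ┃00000020  09 a7 a4
───┼────┼──┃                ┃00000030  e2 47 47
63 │1000│Fr┃                ┃00000040  10 5e 8d
60 │1001│Da┃━━━━━━━━━━━━━━━━━━━━┓0050  c9 c9 d2
21 │1002│Fr┃taTable             ┃              
51 │1003│Fr┃────────────────────┨              
41 │1004│Fr┃tus  │Age│Name      ┃              
31 │1005│Al┃─────┼───┼──────────┃              
━━━━━━━━━━━┛sed  │56 │Carol Wils┃━━━━━━━━━━━━━━
        ┃Pending │19 │Dave Smith┃              
        ┃Active  │49 │Grace Jone┃              
        ┃Closed  │50 │Carol Brow┃              
        ┃Closed  │61 │Grace Wils┃              


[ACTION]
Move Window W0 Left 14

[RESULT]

              ┏━━━━━━━━━━━━━━━━━━━━━┓          
              ┃ HexEditor           ┃          
━━━━━━━━━━━┓  ┠─────────────────────┨          
           ┃  ┃00000000  94 c9 ff db┃          
───────────┨  ┃00000010  ca ca ca ca┃          
Age│ID  │Na┃  ┃00000020  09 a7 a4 80┃          
───┼────┼──┃  ┃00000030  e2 47 47 47┃          
63 │1000│Fr┃  ┃00000040  10 5e 8d 33┃          
60 │1001│Da┃━━━━━━━━━━━━━━━━━━━━┓ b6┃          
21 │1002│Fr┃taTable             ┃   ┃          
51 │1003│Fr┃────────────────────┨   ┃          
41 │1004│Fr┃tus  │Age│Name      ┃   ┃          
31 │1005│Al┃─────┼───┼──────────┃   ┃          
━━━━━━━━━━━┛sed  │56 │Carol Wils┃━━━┛          
        ┃Pending │19 │Dave Smith┃              
        ┃Active  │49 │Grace Jone┃              
        ┃Closed  │50 │Carol Brow┃              
        ┃Closed  │61 │Grace Wils┃              


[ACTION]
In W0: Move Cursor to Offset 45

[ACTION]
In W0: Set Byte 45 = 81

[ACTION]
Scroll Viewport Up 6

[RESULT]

                                               
                                               
              ┏━━━━━━━━━━━━━━━━━━━━━┓          
              ┃ HexEditor           ┃          
━━━━━━━━━━━┓  ┠─────────────────────┨          
           ┃  ┃00000000  94 c9 ff db┃          
───────────┨  ┃00000010  ca ca ca ca┃          
Age│ID  │Na┃  ┃00000020  09 a7 a4 80┃          
───┼────┼──┃  ┃00000030  e2 47 47 47┃          
63 │1000│Fr┃  ┃00000040  10 5e 8d 33┃          
60 │1001│Da┃━━━━━━━━━━━━━━━━━━━━┓ b6┃          
21 │1002│Fr┃taTable             ┃   ┃          
51 │1003│Fr┃────────────────────┨   ┃          
41 │1004│Fr┃tus  │Age│Name      ┃   ┃          
31 │1005│Al┃─────┼───┼──────────┃   ┃          
━━━━━━━━━━━┛sed  │56 │Carol Wils┃━━━┛          
        ┃Pending │19 │Dave Smith┃              
        ┃Active  │49 │Grace Jone┃              


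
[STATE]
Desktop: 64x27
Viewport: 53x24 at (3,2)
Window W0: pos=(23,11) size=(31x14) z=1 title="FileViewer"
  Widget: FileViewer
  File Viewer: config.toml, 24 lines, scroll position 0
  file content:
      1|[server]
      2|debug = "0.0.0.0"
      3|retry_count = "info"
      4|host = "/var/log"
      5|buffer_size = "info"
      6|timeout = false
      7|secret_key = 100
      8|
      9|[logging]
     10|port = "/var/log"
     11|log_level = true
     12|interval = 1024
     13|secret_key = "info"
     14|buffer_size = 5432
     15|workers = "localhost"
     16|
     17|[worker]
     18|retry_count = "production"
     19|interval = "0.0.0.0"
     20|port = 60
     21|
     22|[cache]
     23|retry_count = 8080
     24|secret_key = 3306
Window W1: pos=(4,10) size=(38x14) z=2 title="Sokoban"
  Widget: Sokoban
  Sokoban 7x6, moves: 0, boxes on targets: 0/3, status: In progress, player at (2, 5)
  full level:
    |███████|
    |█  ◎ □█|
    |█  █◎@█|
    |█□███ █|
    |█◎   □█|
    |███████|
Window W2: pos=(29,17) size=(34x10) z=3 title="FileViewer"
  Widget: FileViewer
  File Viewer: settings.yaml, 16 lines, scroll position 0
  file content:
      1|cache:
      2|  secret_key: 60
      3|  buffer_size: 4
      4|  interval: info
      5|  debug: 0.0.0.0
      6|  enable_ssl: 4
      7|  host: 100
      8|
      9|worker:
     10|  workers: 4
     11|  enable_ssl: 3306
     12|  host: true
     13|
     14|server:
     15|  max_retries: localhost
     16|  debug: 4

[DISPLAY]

                                                     
                                                     
                                                     
                                                     
                                                     
                                                     
                                                     
                                                     
 ┏━━━━━━━━━━━━━━━━━━━━━━━━━━━━━━━━━━━━┓              
 ┃ Sokoban                            ┃━━━━━━━━━━━┓  
 ┠────────────────────────────────────┨           ┃  
 ┃███████                             ┃───────────┨  
 ┃█  ◎ □█                             ┃          ▲┃  
 ┃█  █◎@█                             ┃          █┃  
 ┃█□███ █                             ┃o"        ░┃  
 ┃█◎   □█                 ┏━━━━━━━━━━━━━━━━━━━━━━━━━━
 ┃███████                 ┃ FileViewer               
 ┃Moves: 0  0/3           ┠──────────────────────────
 ┃                        ┃cache:                    
 ┃                        ┃  secret_key: 60          
 ┃                        ┃  buffer_size: 4          
 ┗━━━━━━━━━━━━━━━━━━━━━━━━┃  interval: info          
                    ┗━━━━━┃  debug: 0.0.0.0          
                          ┃  enable_ssl: 4           


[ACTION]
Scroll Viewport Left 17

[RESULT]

                                                     
                                                     
                                                     
                                                     
                                                     
                                                     
                                                     
                                                     
    ┏━━━━━━━━━━━━━━━━━━━━━━━━━━━━━━━━━━━━┓           
    ┃ Sokoban                            ┃━━━━━━━━━━━
    ┠────────────────────────────────────┨           
    ┃███████                             ┃───────────
    ┃█  ◎ □█                             ┃          ▲
    ┃█  █◎@█                             ┃          █
    ┃█□███ █                             ┃o"        ░
    ┃█◎   □█                 ┏━━━━━━━━━━━━━━━━━━━━━━━
    ┃███████                 ┃ FileViewer            
    ┃Moves: 0  0/3           ┠───────────────────────
    ┃                        ┃cache:                 
    ┃                        ┃  secret_key: 60       
    ┃                        ┃  buffer_size: 4       
    ┗━━━━━━━━━━━━━━━━━━━━━━━━┃  interval: info       
                       ┗━━━━━┃  debug: 0.0.0.0       
                             ┃  enable_ssl: 4        


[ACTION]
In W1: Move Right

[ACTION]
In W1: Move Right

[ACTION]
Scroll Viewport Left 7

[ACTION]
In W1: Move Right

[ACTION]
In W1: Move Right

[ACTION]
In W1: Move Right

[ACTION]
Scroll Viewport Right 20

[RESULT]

                                                     
                                                     
                                                     
                                                     
                                                     
                                                     
                                                     
                                                     
━━━━━━━━━━━━━━━━━━━━━━━━━━━━━━┓                      
an                            ┃━━━━━━━━━━━┓          
──────────────────────────────┨           ┃          
█                             ┃───────────┨          
█                             ┃          ▲┃          
█                             ┃          █┃          
█                             ┃o"        ░┃          
█                 ┏━━━━━━━━━━━━━━━━━━━━━━━━━━━━━━━━┓ 
█                 ┃ FileViewer                     ┃ 
 0  0/3           ┠────────────────────────────────┨ 
                  ┃cache:                         ▲┃ 
                  ┃  secret_key: 60               █┃ 
                  ┃  buffer_size: 4               ░┃ 
━━━━━━━━━━━━━━━━━━┃  interval: info               ░┃ 
            ┗━━━━━┃  debug: 0.0.0.0               ░┃ 
                  ┃  enable_ssl: 4                ▼┃ 


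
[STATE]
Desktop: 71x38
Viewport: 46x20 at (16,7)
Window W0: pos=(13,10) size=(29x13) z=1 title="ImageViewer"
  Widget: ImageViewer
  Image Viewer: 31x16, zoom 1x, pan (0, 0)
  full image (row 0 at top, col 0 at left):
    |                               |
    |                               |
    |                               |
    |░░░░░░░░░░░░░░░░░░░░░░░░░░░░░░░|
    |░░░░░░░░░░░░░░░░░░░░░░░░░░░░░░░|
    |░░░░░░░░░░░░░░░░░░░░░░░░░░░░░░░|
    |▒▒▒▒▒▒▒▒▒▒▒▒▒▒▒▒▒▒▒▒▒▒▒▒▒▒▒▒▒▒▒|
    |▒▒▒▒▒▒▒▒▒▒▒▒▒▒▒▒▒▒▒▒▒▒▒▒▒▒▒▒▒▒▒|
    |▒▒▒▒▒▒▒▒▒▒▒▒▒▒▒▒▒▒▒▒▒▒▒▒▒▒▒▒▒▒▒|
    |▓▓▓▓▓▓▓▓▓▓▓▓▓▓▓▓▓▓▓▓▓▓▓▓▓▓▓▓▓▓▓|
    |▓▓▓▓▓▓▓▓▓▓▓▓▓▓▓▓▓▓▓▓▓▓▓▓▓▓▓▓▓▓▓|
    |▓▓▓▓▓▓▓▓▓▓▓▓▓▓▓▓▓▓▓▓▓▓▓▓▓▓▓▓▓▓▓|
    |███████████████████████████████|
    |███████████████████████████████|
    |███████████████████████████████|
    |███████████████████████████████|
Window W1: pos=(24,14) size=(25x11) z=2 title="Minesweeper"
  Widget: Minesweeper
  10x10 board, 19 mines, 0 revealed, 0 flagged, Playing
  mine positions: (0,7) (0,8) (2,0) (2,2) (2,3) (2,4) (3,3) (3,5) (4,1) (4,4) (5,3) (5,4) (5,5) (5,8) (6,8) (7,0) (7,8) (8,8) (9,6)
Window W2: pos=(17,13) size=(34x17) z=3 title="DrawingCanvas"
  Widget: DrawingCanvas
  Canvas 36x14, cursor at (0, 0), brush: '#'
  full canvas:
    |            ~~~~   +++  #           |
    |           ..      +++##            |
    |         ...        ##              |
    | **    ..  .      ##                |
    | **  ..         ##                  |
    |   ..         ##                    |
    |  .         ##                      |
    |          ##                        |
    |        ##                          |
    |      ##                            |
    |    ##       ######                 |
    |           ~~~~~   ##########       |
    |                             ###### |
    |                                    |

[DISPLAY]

                                              
                                              
                                              
━━━━━━━━━━━━━━━━━━━━━━━━━┓                    
mageViewer               ┃                    
─────────────────────────┨                    
 ┏━━━━━━━━━━━━━━━━━━━━━━━━━━━━━━━━┓           
 ┃ DrawingCanvas                  ┃           
 ┠────────────────────────────────┨           
░┃+           ~~~~   +++  #       ┃           
░┃           ..      +++##        ┃           
░┃         ...        ##          ┃           
▒┃ **    ..  .      ##            ┃           
▒┃ **  ..         ##              ┃           
▒┃   ..         ##                ┃           
━┃  .         ##                  ┃           
 ┃          ##                    ┃           
 ┃        ##                      ┃           
 ┃      ##                        ┃           
 ┃    ##       ######             ┃           


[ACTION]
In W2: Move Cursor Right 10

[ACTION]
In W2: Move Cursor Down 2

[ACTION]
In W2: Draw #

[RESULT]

                                              
                                              
                                              
━━━━━━━━━━━━━━━━━━━━━━━━━┓                    
mageViewer               ┃                    
─────────────────────────┨                    
 ┏━━━━━━━━━━━━━━━━━━━━━━━━━━━━━━━━┓           
 ┃ DrawingCanvas                  ┃           
 ┠────────────────────────────────┨           
░┃            ~~~~   +++  #       ┃           
░┃           ..      +++##        ┃           
░┃         .#.        ##          ┃           
▒┃ **    ..  .      ##            ┃           
▒┃ **  ..         ##              ┃           
▒┃   ..         ##                ┃           
━┃  .         ##                  ┃           
 ┃          ##                    ┃           
 ┃        ##                      ┃           
 ┃      ##                        ┃           
 ┃    ##       ######             ┃           


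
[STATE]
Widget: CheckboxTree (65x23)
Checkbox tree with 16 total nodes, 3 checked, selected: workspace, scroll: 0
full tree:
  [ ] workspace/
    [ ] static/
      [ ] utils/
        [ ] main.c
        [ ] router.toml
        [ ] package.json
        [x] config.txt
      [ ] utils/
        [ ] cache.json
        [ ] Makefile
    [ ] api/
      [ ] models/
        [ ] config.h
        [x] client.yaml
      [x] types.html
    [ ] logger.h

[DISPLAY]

>[-] workspace/                                                  
   [-] static/                                                   
     [-] utils/                                                  
       [ ] main.c                                                
       [ ] router.toml                                           
       [ ] package.json                                          
       [x] config.txt                                            
     [ ] utils/                                                  
       [ ] cache.json                                            
       [ ] Makefile                                              
   [-] api/                                                      
     [-] models/                                                 
       [ ] config.h                                              
       [x] client.yaml                                           
     [x] types.html                                              
   [ ] logger.h                                                  
                                                                 
                                                                 
                                                                 
                                                                 
                                                                 
                                                                 
                                                                 


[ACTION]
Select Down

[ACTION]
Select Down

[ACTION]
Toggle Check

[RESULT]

 [-] workspace/                                                  
   [-] static/                                                   
>    [x] utils/                                                  
       [x] main.c                                                
       [x] router.toml                                           
       [x] package.json                                          
       [x] config.txt                                            
     [ ] utils/                                                  
       [ ] cache.json                                            
       [ ] Makefile                                              
   [-] api/                                                      
     [-] models/                                                 
       [ ] config.h                                              
       [x] client.yaml                                           
     [x] types.html                                              
   [ ] logger.h                                                  
                                                                 
                                                                 
                                                                 
                                                                 
                                                                 
                                                                 
                                                                 


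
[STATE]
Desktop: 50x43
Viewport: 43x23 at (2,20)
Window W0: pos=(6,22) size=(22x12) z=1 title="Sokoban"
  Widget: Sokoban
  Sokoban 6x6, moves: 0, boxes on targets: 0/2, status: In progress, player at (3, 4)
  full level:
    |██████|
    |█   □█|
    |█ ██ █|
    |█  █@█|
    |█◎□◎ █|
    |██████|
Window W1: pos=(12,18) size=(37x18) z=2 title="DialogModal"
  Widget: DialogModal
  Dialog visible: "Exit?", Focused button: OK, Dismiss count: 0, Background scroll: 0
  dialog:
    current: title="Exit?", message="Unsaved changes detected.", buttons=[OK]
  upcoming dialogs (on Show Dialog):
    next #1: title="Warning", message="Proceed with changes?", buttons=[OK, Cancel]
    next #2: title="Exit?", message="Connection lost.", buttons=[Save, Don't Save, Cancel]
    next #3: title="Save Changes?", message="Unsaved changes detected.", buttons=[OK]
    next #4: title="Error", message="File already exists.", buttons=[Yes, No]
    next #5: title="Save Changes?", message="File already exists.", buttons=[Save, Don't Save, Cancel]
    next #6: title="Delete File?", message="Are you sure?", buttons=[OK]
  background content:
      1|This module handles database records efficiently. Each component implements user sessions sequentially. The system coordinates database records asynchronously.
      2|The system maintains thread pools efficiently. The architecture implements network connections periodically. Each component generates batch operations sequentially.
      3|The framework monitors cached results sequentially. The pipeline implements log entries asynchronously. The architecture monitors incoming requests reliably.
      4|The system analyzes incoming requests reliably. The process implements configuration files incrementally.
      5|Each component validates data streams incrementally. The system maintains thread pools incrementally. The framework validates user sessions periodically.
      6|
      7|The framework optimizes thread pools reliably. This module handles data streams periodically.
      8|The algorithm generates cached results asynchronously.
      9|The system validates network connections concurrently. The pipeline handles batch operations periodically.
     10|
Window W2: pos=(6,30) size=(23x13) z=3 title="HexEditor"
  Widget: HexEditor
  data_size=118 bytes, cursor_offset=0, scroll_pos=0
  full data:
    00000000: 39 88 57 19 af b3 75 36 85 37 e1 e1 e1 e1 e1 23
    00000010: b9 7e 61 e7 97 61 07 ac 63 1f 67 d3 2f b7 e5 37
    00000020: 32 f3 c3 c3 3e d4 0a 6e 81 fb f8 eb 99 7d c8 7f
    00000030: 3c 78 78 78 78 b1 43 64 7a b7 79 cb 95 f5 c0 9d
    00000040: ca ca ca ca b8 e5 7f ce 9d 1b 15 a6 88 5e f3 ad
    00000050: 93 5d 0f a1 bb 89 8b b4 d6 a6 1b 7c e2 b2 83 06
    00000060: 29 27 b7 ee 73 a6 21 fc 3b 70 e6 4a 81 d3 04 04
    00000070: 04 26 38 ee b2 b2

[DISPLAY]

          ┠────────────────────────────────
          ┃This module handles database rec
    ┏━━━━━┃The system maintains thread pool
    ┃ Soko┃The framework monitors cached re
    ┠─────┃The system analyzes incoming req
    ┃█████┃Eac┌───────────────────────────┐
    ┃█   □┃   │           Exit?           │
    ┃█ ██ ┃The│ Unsaved changes detected. │
    ┃█  █@┃The│            [OK]           │
    ┃█◎□◎ ┃The└───────────────────────────┘
    ┏━━━━━━━━━━━━━━━━━━━━━┓                
    ┃ HexEditor           ┃                
    ┠─────────────────────┨                
    ┃00000000  39 88 57 19┃                
    ┃00000010  b9 7e 61 e7┃                
    ┃00000020  32 f3 c3 c3┃━━━━━━━━━━━━━━━━
    ┃00000030  3c 78 78 78┃                
    ┃00000040  ca ca ca ca┃                
    ┃00000050  93 5d 0f a1┃                
    ┃00000060  29 27 b7 ee┃                
    ┃00000070  04 26 38 ee┃                
    ┃                     ┃                
    ┗━━━━━━━━━━━━━━━━━━━━━┛                


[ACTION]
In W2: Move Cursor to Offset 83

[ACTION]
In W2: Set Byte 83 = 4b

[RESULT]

          ┠────────────────────────────────
          ┃This module handles database rec
    ┏━━━━━┃The system maintains thread pool
    ┃ Soko┃The framework monitors cached re
    ┠─────┃The system analyzes incoming req
    ┃█████┃Eac┌───────────────────────────┐
    ┃█   □┃   │           Exit?           │
    ┃█ ██ ┃The│ Unsaved changes detected. │
    ┃█  █@┃The│            [OK]           │
    ┃█◎□◎ ┃The└───────────────────────────┘
    ┏━━━━━━━━━━━━━━━━━━━━━┓                
    ┃ HexEditor           ┃                
    ┠─────────────────────┨                
    ┃00000000  39 88 57 19┃                
    ┃00000010  b9 7e 61 e7┃                
    ┃00000020  32 f3 c3 c3┃━━━━━━━━━━━━━━━━
    ┃00000030  3c 78 78 78┃                
    ┃00000040  ca ca ca ca┃                
    ┃00000050  93 5d 0f 4B┃                
    ┃00000060  29 27 b7 ee┃                
    ┃00000070  04 26 38 ee┃                
    ┃                     ┃                
    ┗━━━━━━━━━━━━━━━━━━━━━┛                


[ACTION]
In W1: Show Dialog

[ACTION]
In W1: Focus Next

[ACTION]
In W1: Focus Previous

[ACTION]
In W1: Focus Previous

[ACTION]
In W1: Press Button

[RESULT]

          ┠────────────────────────────────
          ┃This module handles database rec
    ┏━━━━━┃The system maintains thread pool
    ┃ Soko┃The framework monitors cached re
    ┠─────┃The system analyzes incoming req
    ┃█████┃Each component validates data st
    ┃█   □┃                                
    ┃█ ██ ┃The framework optimizes thread p
    ┃█  █@┃The algorithm generates cached r
    ┃█◎□◎ ┃The system validates network con
    ┏━━━━━━━━━━━━━━━━━━━━━┓                
    ┃ HexEditor           ┃                
    ┠─────────────────────┨                
    ┃00000000  39 88 57 19┃                
    ┃00000010  b9 7e 61 e7┃                
    ┃00000020  32 f3 c3 c3┃━━━━━━━━━━━━━━━━
    ┃00000030  3c 78 78 78┃                
    ┃00000040  ca ca ca ca┃                
    ┃00000050  93 5d 0f 4B┃                
    ┃00000060  29 27 b7 ee┃                
    ┃00000070  04 26 38 ee┃                
    ┃                     ┃                
    ┗━━━━━━━━━━━━━━━━━━━━━┛                


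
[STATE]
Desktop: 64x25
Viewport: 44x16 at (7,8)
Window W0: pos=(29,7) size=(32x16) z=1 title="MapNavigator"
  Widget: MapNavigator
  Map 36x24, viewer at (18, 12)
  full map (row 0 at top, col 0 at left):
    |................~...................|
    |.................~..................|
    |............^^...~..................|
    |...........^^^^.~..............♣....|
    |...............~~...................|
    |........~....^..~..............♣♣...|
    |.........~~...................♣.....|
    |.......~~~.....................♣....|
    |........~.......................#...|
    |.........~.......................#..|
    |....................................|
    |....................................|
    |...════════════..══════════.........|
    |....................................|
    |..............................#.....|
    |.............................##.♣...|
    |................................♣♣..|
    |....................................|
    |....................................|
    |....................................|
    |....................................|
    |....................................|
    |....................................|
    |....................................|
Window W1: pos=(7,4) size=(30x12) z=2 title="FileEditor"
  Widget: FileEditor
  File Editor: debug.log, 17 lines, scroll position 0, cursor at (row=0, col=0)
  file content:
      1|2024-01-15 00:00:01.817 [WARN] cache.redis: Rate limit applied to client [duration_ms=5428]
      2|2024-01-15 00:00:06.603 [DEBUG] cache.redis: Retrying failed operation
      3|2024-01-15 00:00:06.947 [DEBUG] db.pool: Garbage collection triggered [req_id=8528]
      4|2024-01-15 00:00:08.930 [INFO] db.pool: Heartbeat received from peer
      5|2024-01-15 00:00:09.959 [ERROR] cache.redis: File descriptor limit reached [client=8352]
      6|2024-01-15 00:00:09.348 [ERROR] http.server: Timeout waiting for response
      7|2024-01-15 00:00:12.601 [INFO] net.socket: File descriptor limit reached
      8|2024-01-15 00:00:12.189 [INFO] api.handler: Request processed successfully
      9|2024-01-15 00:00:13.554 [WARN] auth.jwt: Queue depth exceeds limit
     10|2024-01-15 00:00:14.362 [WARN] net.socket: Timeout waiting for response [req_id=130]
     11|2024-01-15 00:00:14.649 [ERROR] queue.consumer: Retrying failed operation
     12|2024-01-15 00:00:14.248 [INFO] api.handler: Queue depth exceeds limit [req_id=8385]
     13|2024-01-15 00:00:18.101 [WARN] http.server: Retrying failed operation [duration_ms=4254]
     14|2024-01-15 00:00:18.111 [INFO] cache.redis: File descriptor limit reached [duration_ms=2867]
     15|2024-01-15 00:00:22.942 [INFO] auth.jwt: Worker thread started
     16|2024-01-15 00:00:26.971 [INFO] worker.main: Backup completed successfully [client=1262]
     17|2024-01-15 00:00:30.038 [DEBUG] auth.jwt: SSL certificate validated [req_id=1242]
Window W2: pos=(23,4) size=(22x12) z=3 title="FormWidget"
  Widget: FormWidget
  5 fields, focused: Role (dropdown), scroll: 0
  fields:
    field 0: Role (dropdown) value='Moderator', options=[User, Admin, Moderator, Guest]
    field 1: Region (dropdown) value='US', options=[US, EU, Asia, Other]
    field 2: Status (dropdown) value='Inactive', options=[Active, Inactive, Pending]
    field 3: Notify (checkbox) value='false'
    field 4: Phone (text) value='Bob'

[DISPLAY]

┃2024-01-15 00:0┃  Region:     [US ▼]┃      
┃2024-01-15 00:0┃  Status:     [Ina▼]┃──────
┃2024-01-15 00:0┃  Notify:     [ ]   ┃......
┃2024-01-15 00:0┃  Phone:      [Bob ]┃......
┃2024-01-15 00:0┃                    ┃......
┃2024-01-15 00:0┃                    ┃......
┃2024-01-15 00:0┃                    ┃......
┗━━━━━━━━━━━━━━━┗━━━━━━━━━━━━━━━━━━━━┛......
                      ┃════════════..═@═════
                      ┃.....................
                      ┃.....................
                      ┃.....................
                      ┃.....................
                      ┃.....................
                      ┗━━━━━━━━━━━━━━━━━━━━━
                                            


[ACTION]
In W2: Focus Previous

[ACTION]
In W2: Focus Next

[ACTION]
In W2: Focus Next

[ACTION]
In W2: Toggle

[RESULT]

┃2024-01-15 00:0┃> Region:     [US ▼]┃      
┃2024-01-15 00:0┃  Status:     [Ina▼]┃──────
┃2024-01-15 00:0┃  Notify:     [ ]   ┃......
┃2024-01-15 00:0┃  Phone:      [Bob ]┃......
┃2024-01-15 00:0┃                    ┃......
┃2024-01-15 00:0┃                    ┃......
┃2024-01-15 00:0┃                    ┃......
┗━━━━━━━━━━━━━━━┗━━━━━━━━━━━━━━━━━━━━┛......
                      ┃════════════..═@═════
                      ┃.....................
                      ┃.....................
                      ┃.....................
                      ┃.....................
                      ┃.....................
                      ┗━━━━━━━━━━━━━━━━━━━━━
                                            


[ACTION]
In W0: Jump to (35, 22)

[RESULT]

┃2024-01-15 00:0┃> Region:     [US ▼]┃      
┃2024-01-15 00:0┃  Status:     [Ina▼]┃──────
┃2024-01-15 00:0┃  Notify:     [ ]   ┃.     
┃2024-01-15 00:0┃  Phone:      [Bob ]┃.     
┃2024-01-15 00:0┃                    ┃.     
┃2024-01-15 00:0┃                    ┃.     
┃2024-01-15 00:0┃                    ┃.     
┗━━━━━━━━━━━━━━━┗━━━━━━━━━━━━━━━━━━━━┛.     
                      ┃...............@     
                      ┃................     
                      ┃                     
                      ┃                     
                      ┃                     
                      ┃                     
                      ┗━━━━━━━━━━━━━━━━━━━━━
                                            
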